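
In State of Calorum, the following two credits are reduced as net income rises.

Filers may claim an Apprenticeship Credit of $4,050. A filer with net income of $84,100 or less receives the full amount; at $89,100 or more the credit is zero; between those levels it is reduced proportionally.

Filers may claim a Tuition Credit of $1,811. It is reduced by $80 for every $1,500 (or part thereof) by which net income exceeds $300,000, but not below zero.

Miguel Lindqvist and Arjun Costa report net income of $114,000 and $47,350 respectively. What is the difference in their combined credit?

$4,050

Miguel ($114,000): Apprenticeship Credit: $114,000 is at or above $89,100, so the credit is $0. Tuition Credit: $114,000 is at or below the $300,000 threshold, so the full $1,811 applies. total $0 + $1,811 = $1,811
Arjun ($47,350): Apprenticeship Credit: $47,350 is at or below the $84,100 threshold, so the full $4,050 applies. Tuition Credit: $47,350 is at or below the $300,000 threshold, so the full $1,811 applies. total $4,050 + $1,811 = $5,861
Difference: |$1,811 − $5,861| = $4,050.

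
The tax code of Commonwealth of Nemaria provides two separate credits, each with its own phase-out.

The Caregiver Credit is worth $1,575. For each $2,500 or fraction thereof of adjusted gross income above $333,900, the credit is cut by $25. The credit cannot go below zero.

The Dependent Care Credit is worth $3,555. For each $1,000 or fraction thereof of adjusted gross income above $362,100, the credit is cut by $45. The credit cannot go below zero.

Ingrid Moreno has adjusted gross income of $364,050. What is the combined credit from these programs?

Caregiver Credit: income exceeds $333,900 by $30,150, which is 13 full-or-partial $2,500 increments; reduction = 13 × $25 = $325, leaving $1,250.
Dependent Care Credit: income exceeds $362,100 by $1,950, which is 2 full-or-partial $1,000 increments; reduction = 2 × $45 = $90, leaving $3,465.
Total: $1,250 + $3,465 = $4,715.

$4,715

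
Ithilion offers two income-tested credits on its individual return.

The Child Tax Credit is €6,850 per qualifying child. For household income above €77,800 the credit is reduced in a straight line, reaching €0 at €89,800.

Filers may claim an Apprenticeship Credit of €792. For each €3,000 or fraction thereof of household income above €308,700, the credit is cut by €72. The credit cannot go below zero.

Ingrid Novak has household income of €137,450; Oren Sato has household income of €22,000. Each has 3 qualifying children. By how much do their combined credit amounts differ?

Ingrid (€137,450): Child Tax Credit: base = 3 × €6,850 = €20,550. €137,450 is at or above €89,800, so the credit is €0. Apprenticeship Credit: €137,450 is at or below the €308,700 threshold, so the full €792 applies. total €0 + €792 = €792
Oren (€22,000): Child Tax Credit: base = 3 × €6,850 = €20,550. €22,000 is at or below the €77,800 threshold, so the full €20,550 applies. Apprenticeship Credit: €22,000 is at or below the €308,700 threshold, so the full €792 applies. total €20,550 + €792 = €21,342
Difference: |€792 − €21,342| = €20,550.

€20,550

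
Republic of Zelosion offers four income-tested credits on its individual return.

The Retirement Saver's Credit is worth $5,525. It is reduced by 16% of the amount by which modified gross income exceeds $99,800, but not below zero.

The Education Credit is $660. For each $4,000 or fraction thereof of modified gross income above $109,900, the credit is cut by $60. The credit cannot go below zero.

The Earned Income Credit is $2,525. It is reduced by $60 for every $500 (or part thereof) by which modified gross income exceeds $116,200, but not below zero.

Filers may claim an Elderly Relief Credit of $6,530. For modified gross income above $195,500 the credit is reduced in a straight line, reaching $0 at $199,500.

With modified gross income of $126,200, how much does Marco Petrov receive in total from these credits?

Retirement Saver's Credit: 16% of the $26,400 excess over $99,800 is $4,224; credit = $5,525 − $4,224 = $1,301.
Education Credit: income exceeds $109,900 by $16,300, which is 5 full-or-partial $4,000 increments; reduction = 5 × $60 = $300, leaving $360.
Earned Income Credit: income exceeds $116,200 by $10,000, which is 20 full-or-partial $500 increments; reduction = 20 × $60 = $1,200, leaving $1,325.
Elderly Relief Credit: $126,200 is at or below the $195,500 threshold, so the full $6,530 applies.
Total: $1,301 + $360 + $1,325 + $6,530 = $9,516.

$9,516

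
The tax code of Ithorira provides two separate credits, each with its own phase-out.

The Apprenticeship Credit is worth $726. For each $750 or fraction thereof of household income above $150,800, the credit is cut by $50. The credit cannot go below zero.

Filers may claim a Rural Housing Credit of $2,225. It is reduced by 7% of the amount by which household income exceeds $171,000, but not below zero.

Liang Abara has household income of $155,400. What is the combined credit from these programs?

$2,601

Apprenticeship Credit: income exceeds $150,800 by $4,600, which is 7 full-or-partial $750 increments; reduction = 7 × $50 = $350, leaving $376.
Rural Housing Credit: $155,400 is at or below the $171,000 threshold, so the full $2,225 applies.
Total: $376 + $2,225 = $2,601.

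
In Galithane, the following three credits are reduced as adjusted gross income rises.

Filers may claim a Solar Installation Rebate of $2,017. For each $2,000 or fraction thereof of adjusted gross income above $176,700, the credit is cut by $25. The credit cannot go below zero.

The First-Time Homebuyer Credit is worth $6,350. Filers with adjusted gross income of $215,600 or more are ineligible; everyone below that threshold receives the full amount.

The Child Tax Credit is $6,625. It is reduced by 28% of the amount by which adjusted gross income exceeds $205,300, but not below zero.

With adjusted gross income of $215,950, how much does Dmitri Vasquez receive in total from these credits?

Solar Installation Rebate: income exceeds $176,700 by $39,250, which is 20 full-or-partial $2,000 increments; reduction = 20 × $25 = $500, leaving $1,517.
First-Time Homebuyer Credit: $215,950 meets or exceeds the $215,600 cutoff, so the credit is $0.
Child Tax Credit: 28% of the $10,650 excess over $205,300 is $2,982; credit = $6,625 − $2,982 = $3,643.
Total: $1,517 + $0 + $3,643 = $5,160.

$5,160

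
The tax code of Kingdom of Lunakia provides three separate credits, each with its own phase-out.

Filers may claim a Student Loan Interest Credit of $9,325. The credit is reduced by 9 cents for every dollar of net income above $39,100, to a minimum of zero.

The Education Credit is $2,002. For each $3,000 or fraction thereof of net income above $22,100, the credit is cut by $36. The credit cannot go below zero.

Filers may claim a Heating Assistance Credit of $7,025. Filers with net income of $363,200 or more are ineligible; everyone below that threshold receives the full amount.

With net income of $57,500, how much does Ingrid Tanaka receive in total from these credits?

Student Loan Interest Credit: 9% of the $18,400 excess over $39,100 is $1,656; credit = $9,325 − $1,656 = $7,669.
Education Credit: income exceeds $22,100 by $35,400, which is 12 full-or-partial $3,000 increments; reduction = 12 × $36 = $432, leaving $1,570.
Heating Assistance Credit: $57,500 is below the $363,200 cutoff, so the full $7,025 applies.
Total: $7,669 + $1,570 + $7,025 = $16,264.

$16,264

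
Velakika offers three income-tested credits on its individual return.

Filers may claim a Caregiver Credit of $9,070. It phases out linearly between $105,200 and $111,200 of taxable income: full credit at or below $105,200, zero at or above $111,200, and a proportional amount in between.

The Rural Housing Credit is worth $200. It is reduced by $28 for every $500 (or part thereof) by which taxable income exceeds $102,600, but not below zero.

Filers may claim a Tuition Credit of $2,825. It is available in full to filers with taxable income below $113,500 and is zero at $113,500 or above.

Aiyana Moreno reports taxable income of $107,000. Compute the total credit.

$9,174

Caregiver Credit: $107,000 is $1,800 into a $6,000 phase-out range, leaving 4,200/6,000 of the credit: $9,070 × 4,200/6,000 = $6,349.
Rural Housing Credit: income exceeds $102,600 by $4,400 → 9 increments × $28 = $252 ≥ base, so the credit is $0.
Tuition Credit: $107,000 is below the $113,500 cutoff, so the full $2,825 applies.
Total: $6,349 + $0 + $2,825 = $9,174.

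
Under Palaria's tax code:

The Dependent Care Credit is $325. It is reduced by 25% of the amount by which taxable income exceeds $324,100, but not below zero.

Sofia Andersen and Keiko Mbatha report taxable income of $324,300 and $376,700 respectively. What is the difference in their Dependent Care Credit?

$275

Sofia ($324,300): Dependent Care Credit: 25% of the $200 excess over $324,100 is $50; credit = $325 − $50 = $275.
Keiko ($376,700): Dependent Care Credit: 25% of the $52,600 excess over $324,100 is $13,150 ≥ base, so the credit is $0.
Difference: |$275 − $0| = $275.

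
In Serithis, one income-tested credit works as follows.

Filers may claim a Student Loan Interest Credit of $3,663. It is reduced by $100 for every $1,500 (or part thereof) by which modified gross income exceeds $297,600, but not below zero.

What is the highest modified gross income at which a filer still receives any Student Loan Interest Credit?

$351,600

After 36 increments the reduction is 36 × $100 = $3,600, leaving $63; one more increment wipes it out. Increment 36 ends at excess 36 × $1,500 = $54,000, so the highest qualifying income is $297,600 + $54,000 = $351,600.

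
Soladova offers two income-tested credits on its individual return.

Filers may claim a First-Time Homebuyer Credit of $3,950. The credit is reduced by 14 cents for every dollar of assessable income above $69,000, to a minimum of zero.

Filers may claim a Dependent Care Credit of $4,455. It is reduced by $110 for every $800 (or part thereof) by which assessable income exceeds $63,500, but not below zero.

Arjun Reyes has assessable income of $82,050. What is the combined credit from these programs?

First-Time Homebuyer Credit: 14% of the $13,050 excess over $69,000 is $1,827; credit = $3,950 − $1,827 = $2,123.
Dependent Care Credit: income exceeds $63,500 by $18,550, which is 24 full-or-partial $800 increments; reduction = 24 × $110 = $2,640, leaving $1,815.
Total: $2,123 + $1,815 = $3,938.

$3,938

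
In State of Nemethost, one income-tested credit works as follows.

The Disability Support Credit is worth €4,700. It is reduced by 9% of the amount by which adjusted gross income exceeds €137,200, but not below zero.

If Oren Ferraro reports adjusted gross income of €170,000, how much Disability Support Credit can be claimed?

€1,748

Disability Support Credit: 9% of the €32,800 excess over €137,200 is €2,952; credit = €4,700 − €2,952 = €1,748.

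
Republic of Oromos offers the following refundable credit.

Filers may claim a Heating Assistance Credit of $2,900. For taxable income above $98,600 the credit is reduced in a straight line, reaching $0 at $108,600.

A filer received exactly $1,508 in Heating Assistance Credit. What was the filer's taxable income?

$103,400

$1,508 is 1,508/2,900 of the full $2,900, so 1,392/2,900 of the $10,000 range has been used: income = $98,600 + $10,000 × 1,392/2,900 = $103,400.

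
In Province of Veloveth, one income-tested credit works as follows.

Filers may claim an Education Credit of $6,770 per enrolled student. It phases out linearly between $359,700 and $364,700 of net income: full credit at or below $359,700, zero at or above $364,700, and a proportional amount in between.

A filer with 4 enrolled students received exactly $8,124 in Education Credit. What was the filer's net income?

Full credit = 4 × $6,770 = $27,080.
$8,124 is 8,124/27,080 of the full $27,080, so 18,956/27,080 of the $5,000 range has been used: income = $359,700 + $5,000 × 18,956/27,080 = $363,200.

$363,200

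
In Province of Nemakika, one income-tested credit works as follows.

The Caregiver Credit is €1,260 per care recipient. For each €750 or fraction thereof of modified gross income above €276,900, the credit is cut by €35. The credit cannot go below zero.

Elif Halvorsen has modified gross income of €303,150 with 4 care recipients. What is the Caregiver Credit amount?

Caregiver Credit: base = 4 × €1,260 = €5,040. income exceeds €276,900 by €26,250, which is 35 full-or-partial €750 increments; reduction = 35 × €35 = €1,225, leaving €3,815.

€3,815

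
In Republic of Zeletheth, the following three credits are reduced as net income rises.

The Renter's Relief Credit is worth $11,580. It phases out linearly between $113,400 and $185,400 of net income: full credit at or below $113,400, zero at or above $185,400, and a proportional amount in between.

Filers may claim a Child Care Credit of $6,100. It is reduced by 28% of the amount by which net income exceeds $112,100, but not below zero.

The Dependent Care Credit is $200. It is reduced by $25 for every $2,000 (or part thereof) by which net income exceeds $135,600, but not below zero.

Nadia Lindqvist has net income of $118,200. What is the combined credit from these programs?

Renter's Relief Credit: $118,200 is $4,800 into a $72,000 phase-out range, leaving 67,200/72,000 of the credit: $11,580 × 67,200/72,000 = $10,808.
Child Care Credit: 28% of the $6,100 excess over $112,100 is $1,708; credit = $6,100 − $1,708 = $4,392.
Dependent Care Credit: $118,200 is at or below the $135,600 threshold, so the full $200 applies.
Total: $10,808 + $4,392 + $200 = $15,400.

$15,400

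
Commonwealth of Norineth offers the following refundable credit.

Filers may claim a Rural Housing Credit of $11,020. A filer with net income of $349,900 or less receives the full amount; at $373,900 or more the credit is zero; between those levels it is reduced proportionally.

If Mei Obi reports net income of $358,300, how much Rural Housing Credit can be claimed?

Rural Housing Credit: $358,300 is $8,400 into a $24,000 phase-out range, leaving 15,600/24,000 of the credit: $11,020 × 15,600/24,000 = $7,163.

$7,163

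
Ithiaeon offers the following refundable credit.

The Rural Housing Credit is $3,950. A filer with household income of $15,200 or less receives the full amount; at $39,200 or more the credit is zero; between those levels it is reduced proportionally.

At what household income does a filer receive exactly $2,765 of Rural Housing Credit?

$2,765 is 2,765/3,950 of the full $3,950, so 1,185/3,950 of the $24,000 range has been used: income = $15,200 + $24,000 × 1,185/3,950 = $22,400.

$22,400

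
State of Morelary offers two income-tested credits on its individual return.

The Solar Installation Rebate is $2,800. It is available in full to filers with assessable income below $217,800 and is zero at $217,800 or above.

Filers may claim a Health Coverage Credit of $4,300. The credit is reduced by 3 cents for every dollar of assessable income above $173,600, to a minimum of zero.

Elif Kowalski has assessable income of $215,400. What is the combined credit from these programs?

Solar Installation Rebate: $215,400 is below the $217,800 cutoff, so the full $2,800 applies.
Health Coverage Credit: 3% of the $41,800 excess over $173,600 is $1,254; credit = $4,300 − $1,254 = $3,046.
Total: $2,800 + $3,046 = $5,846.

$5,846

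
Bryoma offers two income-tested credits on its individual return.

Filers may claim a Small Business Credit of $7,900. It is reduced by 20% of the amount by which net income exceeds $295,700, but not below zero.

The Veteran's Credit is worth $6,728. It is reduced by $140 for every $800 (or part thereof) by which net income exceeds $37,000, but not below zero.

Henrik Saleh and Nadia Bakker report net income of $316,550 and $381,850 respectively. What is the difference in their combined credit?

Henrik ($316,550): Small Business Credit: 20% of the $20,850 excess over $295,700 is $4,170; credit = $7,900 − $4,170 = $3,730. Veteran's Credit: income exceeds $37,000 by $279,550 → 350 increments × $140 = $49,000 ≥ base, so the credit is $0. total $3,730 + $0 = $3,730
Nadia ($381,850): Small Business Credit: 20% of the $86,150 excess over $295,700 is $17,230 ≥ base, so the credit is $0. Veteran's Credit: income exceeds $37,000 by $344,850 → 432 increments × $140 = $60,480 ≥ base, so the credit is $0. total $0 + $0 = $0
Difference: |$3,730 − $0| = $3,730.

$3,730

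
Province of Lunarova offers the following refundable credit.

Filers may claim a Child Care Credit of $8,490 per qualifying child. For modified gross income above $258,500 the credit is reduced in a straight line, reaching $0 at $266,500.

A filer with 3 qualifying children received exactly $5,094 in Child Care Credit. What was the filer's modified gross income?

$264,900

Full credit = 3 × $8,490 = $25,470.
$5,094 is 5,094/25,470 of the full $25,470, so 20,376/25,470 of the $8,000 range has been used: income = $258,500 + $8,000 × 20,376/25,470 = $264,900.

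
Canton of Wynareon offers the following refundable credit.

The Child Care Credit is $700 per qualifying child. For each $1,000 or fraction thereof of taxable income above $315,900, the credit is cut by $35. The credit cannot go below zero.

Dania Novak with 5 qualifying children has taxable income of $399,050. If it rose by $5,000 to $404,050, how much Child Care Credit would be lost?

At $399,050 — base = 5 × $700 = $3,500. income exceeds $315,900 by $83,150, which is 84 full-or-partial $1,000 increments; reduction = 84 × $35 = $2,940, leaving $560.
At $404,050 — base = 5 × $700 = $3,500. income exceeds $315,900 by $88,150, which is 89 full-or-partial $1,000 increments; reduction = 89 × $35 = $3,115, leaving $385.
Lost: $560 − $385 = $175.

$175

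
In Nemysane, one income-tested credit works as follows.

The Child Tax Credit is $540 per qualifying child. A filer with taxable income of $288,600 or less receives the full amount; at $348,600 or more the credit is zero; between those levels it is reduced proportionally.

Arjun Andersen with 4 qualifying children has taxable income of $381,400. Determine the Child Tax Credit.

$0

Child Tax Credit: base = 4 × $540 = $2,160. $381,400 is at or above $348,600, so the credit is $0.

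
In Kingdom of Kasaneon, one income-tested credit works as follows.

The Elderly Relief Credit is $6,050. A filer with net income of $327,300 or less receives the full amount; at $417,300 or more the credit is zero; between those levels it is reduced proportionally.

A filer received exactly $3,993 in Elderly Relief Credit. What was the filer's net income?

$3,993 is 3,993/6,050 of the full $6,050, so 2,057/6,050 of the $90,000 range has been used: income = $327,300 + $90,000 × 2,057/6,050 = $357,900.

$357,900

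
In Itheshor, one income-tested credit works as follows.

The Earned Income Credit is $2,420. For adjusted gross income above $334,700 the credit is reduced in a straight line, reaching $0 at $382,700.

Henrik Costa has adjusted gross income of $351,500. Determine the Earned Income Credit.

Earned Income Credit: $351,500 is $16,800 into a $48,000 phase-out range, leaving 31,200/48,000 of the credit: $2,420 × 31,200/48,000 = $1,573.

$1,573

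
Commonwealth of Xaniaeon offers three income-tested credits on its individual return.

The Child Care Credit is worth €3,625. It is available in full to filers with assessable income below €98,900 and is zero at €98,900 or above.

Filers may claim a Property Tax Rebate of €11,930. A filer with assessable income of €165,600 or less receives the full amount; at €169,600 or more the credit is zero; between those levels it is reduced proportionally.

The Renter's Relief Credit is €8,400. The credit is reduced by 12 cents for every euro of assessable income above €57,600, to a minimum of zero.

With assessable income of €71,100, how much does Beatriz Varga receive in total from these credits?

Child Care Credit: €71,100 is below the €98,900 cutoff, so the full €3,625 applies.
Property Tax Rebate: €71,100 is at or below the €165,600 threshold, so the full €11,930 applies.
Renter's Relief Credit: 12% of the €13,500 excess over €57,600 is €1,620; credit = €8,400 − €1,620 = €6,780.
Total: €3,625 + €11,930 + €6,780 = €22,335.

€22,335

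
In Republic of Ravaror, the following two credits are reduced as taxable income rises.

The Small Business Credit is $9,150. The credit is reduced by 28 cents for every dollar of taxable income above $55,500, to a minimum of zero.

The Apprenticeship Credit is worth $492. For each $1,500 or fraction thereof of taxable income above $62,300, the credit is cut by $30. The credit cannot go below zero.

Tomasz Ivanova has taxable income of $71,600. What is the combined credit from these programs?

$4,924

Small Business Credit: 28% of the $16,100 excess over $55,500 is $4,508; credit = $9,150 − $4,508 = $4,642.
Apprenticeship Credit: income exceeds $62,300 by $9,300, which is 7 full-or-partial $1,500 increments; reduction = 7 × $30 = $210, leaving $282.
Total: $4,642 + $282 = $4,924.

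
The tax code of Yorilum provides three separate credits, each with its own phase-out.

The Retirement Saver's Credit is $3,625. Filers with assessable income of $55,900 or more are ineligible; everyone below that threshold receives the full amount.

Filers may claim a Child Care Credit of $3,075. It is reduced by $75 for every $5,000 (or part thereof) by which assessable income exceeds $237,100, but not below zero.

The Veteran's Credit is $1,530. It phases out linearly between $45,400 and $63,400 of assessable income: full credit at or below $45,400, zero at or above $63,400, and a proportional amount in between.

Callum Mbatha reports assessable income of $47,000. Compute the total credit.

Retirement Saver's Credit: $47,000 is below the $55,900 cutoff, so the full $3,625 applies.
Child Care Credit: $47,000 is at or below the $237,100 threshold, so the full $3,075 applies.
Veteran's Credit: $47,000 is $1,600 into a $18,000 phase-out range, leaving 16,400/18,000 of the credit: $1,530 × 16,400/18,000 = $1,394.
Total: $3,625 + $3,075 + $1,394 = $8,094.

$8,094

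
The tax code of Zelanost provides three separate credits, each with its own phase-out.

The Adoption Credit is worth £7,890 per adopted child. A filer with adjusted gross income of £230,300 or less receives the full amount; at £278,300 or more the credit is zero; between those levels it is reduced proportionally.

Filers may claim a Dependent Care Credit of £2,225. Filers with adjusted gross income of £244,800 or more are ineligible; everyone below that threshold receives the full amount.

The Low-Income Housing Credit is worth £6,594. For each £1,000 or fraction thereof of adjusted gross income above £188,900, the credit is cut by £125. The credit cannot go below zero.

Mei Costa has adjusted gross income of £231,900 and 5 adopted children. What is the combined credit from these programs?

£41,579

Adoption Credit: base = 5 × £7,890 = £39,450. £231,900 is £1,600 into a £48,000 phase-out range, leaving 46,400/48,000 of the credit: £39,450 × 46,400/48,000 = £38,135.
Dependent Care Credit: £231,900 is below the £244,800 cutoff, so the full £2,225 applies.
Low-Income Housing Credit: income exceeds £188,900 by £43,000, which is 43 full-or-partial £1,000 increments; reduction = 43 × £125 = £5,375, leaving £1,219.
Total: £38,135 + £2,225 + £1,219 = £41,579.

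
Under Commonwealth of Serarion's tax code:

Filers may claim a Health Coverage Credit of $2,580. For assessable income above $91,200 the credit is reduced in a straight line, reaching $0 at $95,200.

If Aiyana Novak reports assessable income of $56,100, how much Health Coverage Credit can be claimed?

Health Coverage Credit: $56,100 is at or below the $91,200 threshold, so the full $2,580 applies.

$2,580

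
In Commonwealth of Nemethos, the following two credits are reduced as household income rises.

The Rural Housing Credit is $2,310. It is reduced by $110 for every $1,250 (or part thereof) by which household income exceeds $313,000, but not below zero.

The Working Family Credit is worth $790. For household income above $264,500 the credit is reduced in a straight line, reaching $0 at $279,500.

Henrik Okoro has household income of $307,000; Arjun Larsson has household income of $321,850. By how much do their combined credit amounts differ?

$880

Henrik ($307,000): Rural Housing Credit: $307,000 is at or below the $313,000 threshold, so the full $2,310 applies. Working Family Credit: $307,000 is at or above $279,500, so the credit is $0. total $2,310 + $0 = $2,310
Arjun ($321,850): Rural Housing Credit: income exceeds $313,000 by $8,850, which is 8 full-or-partial $1,250 increments; reduction = 8 × $110 = $880, leaving $1,430. Working Family Credit: $321,850 is at or above $279,500, so the credit is $0. total $1,430 + $0 = $1,430
Difference: |$2,310 − $1,430| = $880.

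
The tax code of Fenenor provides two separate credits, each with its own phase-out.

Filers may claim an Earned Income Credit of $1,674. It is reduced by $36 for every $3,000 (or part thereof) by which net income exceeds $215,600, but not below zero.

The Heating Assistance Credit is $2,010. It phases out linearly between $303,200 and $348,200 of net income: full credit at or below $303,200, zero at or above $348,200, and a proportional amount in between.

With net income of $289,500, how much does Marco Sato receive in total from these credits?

Earned Income Credit: income exceeds $215,600 by $73,900, which is 25 full-or-partial $3,000 increments; reduction = 25 × $36 = $900, leaving $774.
Heating Assistance Credit: $289,500 is at or below the $303,200 threshold, so the full $2,010 applies.
Total: $774 + $2,010 = $2,784.

$2,784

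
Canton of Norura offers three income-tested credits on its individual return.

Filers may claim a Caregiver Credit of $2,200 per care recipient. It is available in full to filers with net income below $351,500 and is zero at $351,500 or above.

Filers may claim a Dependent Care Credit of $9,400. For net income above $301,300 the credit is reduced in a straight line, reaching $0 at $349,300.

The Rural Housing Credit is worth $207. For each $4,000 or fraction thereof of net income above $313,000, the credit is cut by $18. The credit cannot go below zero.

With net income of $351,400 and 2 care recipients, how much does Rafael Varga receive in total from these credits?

$4,427

Caregiver Credit: base = 2 × $2,200 = $4,400. $351,400 is below the $351,500 cutoff, so the full $4,400 applies.
Dependent Care Credit: $351,400 is at or above $349,300, so the credit is $0.
Rural Housing Credit: income exceeds $313,000 by $38,400, which is 10 full-or-partial $4,000 increments; reduction = 10 × $18 = $180, leaving $27.
Total: $4,400 + $0 + $27 = $4,427.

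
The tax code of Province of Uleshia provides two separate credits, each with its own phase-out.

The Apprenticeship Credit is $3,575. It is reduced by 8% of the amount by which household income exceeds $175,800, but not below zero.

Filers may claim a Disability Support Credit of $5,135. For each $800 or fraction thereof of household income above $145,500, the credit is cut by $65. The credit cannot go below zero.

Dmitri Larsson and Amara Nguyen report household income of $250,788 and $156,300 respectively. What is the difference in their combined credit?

Dmitri ($250,788): Apprenticeship Credit: 8% of the $74,988 excess over $175,800 is $5,999.04 ≥ base, so the credit is $0. Disability Support Credit: income exceeds $145,500 by $105,288 → 132 increments × $65 = $8,580 ≥ base, so the credit is $0. total $0 + $0 = $0
Amara ($156,300): Apprenticeship Credit: $156,300 is at or below the $175,800 threshold, so the full $3,575 applies. Disability Support Credit: income exceeds $145,500 by $10,800, which is 14 full-or-partial $800 increments; reduction = 14 × $65 = $910, leaving $4,225. total $3,575 + $4,225 = $7,800
Difference: |$0 − $7,800| = $7,800.

$7,800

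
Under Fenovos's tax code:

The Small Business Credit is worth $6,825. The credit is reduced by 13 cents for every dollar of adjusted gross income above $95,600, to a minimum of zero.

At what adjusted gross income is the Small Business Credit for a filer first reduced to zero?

$148,100

The credit falls by 13% of each dollar above $95,600, so it reaches zero when the excess is $6,825 / 13% = $52,500: income = $95,600 + $52,500 = $148,100.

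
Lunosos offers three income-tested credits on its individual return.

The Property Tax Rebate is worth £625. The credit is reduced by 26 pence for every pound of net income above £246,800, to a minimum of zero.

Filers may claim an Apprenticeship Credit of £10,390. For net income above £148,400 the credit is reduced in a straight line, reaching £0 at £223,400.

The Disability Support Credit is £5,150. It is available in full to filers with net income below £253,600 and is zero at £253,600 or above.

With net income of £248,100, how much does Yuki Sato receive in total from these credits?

Property Tax Rebate: 26% of the £1,300 excess over £246,800 is £338; credit = £625 − £338 = £287.
Apprenticeship Credit: £248,100 is at or above £223,400, so the credit is £0.
Disability Support Credit: £248,100 is below the £253,600 cutoff, so the full £5,150 applies.
Total: £287 + £0 + £5,150 = £5,437.

£5,437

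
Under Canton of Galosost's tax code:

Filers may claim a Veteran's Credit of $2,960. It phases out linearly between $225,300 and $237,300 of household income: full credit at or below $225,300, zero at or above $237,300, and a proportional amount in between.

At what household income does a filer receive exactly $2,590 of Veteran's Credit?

$2,590 is 2,590/2,960 of the full $2,960, so 370/2,960 of the $12,000 range has been used: income = $225,300 + $12,000 × 370/2,960 = $226,800.

$226,800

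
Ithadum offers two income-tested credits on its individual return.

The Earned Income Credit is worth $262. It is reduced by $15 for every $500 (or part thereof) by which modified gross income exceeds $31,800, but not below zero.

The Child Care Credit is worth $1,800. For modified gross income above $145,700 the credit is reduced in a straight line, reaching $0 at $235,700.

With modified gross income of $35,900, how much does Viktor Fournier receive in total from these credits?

Earned Income Credit: income exceeds $31,800 by $4,100, which is 9 full-or-partial $500 increments; reduction = 9 × $15 = $135, leaving $127.
Child Care Credit: $35,900 is at or below the $145,700 threshold, so the full $1,800 applies.
Total: $127 + $1,800 = $1,927.

$1,927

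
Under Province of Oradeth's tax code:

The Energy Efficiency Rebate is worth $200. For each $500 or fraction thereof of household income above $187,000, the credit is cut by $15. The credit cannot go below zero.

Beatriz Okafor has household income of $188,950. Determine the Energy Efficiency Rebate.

$140

Energy Efficiency Rebate: income exceeds $187,000 by $1,950, which is 4 full-or-partial $500 increments; reduction = 4 × $15 = $60, leaving $140.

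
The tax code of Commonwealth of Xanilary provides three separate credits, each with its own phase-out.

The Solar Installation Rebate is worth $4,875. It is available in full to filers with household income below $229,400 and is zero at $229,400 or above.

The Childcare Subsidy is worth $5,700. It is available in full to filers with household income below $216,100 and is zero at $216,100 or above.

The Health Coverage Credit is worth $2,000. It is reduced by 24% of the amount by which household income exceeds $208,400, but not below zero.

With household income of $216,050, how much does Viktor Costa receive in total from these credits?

Solar Installation Rebate: $216,050 is below the $229,400 cutoff, so the full $4,875 applies.
Childcare Subsidy: $216,050 is below the $216,100 cutoff, so the full $5,700 applies.
Health Coverage Credit: 24% of the $7,650 excess over $208,400 is $1,836; credit = $2,000 − $1,836 = $164.
Total: $4,875 + $5,700 + $164 = $10,739.

$10,739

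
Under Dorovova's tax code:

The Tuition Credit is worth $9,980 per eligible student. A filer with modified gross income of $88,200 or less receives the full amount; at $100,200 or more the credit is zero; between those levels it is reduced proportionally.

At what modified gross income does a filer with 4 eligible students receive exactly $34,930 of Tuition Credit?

$89,700

Full credit = 4 × $9,980 = $39,920.
$34,930 is 34,930/39,920 of the full $39,920, so 4,990/39,920 of the $12,000 range has been used: income = $88,200 + $12,000 × 4,990/39,920 = $89,700.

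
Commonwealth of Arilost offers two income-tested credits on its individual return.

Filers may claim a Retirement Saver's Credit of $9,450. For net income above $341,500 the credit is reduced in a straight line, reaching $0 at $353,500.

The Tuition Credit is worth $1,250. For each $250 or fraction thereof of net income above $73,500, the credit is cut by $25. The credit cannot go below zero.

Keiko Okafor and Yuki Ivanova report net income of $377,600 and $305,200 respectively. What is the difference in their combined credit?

Keiko ($377,600): Retirement Saver's Credit: $377,600 is at or above $353,500, so the credit is $0. Tuition Credit: income exceeds $73,500 by $304,100 → 1217 increments × $25 = $30,425 ≥ base, so the credit is $0. total $0 + $0 = $0
Yuki ($305,200): Retirement Saver's Credit: $305,200 is at or below the $341,500 threshold, so the full $9,450 applies. Tuition Credit: income exceeds $73,500 by $231,700 → 927 increments × $25 = $23,175 ≥ base, so the credit is $0. total $9,450 + $0 = $9,450
Difference: |$0 − $9,450| = $9,450.

$9,450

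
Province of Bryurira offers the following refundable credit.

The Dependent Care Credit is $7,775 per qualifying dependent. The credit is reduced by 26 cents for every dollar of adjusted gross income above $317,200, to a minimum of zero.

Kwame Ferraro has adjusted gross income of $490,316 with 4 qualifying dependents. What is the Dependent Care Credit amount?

Dependent Care Credit: base = 4 × $7,775 = $31,100. 26% of the $173,116 excess over $317,200 is $45,010.16 ≥ base, so the credit is $0.

$0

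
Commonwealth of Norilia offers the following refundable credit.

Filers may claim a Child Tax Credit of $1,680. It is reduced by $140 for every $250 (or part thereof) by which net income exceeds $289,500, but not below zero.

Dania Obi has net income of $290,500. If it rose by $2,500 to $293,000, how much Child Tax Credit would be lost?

$1,120

At $290,500 — income exceeds $289,500 by $1,000, which is 4 full-or-partial $250 increments; reduction = 4 × $140 = $560, leaving $1,120.
At $293,000 — income exceeds $289,500 by $3,500 → 14 increments × $140 = $1,960 ≥ base, so the credit is $0.
Lost: $1,120 − $0 = $1,120.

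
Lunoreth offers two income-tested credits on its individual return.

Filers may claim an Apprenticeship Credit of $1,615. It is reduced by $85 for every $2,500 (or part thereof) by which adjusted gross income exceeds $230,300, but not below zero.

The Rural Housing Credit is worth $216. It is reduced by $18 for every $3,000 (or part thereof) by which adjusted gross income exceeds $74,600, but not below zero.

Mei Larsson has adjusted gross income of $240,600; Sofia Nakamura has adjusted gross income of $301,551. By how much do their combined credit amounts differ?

Mei ($240,600): Apprenticeship Credit: income exceeds $230,300 by $10,300, which is 5 full-or-partial $2,500 increments; reduction = 5 × $85 = $425, leaving $1,190. Rural Housing Credit: income exceeds $74,600 by $166,000 → 56 increments × $18 = $1,008 ≥ base, so the credit is $0. total $1,190 + $0 = $1,190
Sofia ($301,551): Apprenticeship Credit: income exceeds $230,300 by $71,251 → 29 increments × $85 = $2,465 ≥ base, so the credit is $0. Rural Housing Credit: income exceeds $74,600 by $226,951 → 76 increments × $18 = $1,368 ≥ base, so the credit is $0. total $0 + $0 = $0
Difference: |$1,190 − $0| = $1,190.

$1,190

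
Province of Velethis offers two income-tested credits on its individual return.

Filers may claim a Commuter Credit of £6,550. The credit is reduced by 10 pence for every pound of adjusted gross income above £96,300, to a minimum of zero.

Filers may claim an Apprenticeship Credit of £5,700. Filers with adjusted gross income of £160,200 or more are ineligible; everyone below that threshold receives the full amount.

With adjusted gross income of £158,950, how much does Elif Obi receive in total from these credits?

£5,985

Commuter Credit: 10% of the £62,650 excess over £96,300 is £6,265; credit = £6,550 − £6,265 = £285.
Apprenticeship Credit: £158,950 is below the £160,200 cutoff, so the full £5,700 applies.
Total: £285 + £5,700 = £5,985.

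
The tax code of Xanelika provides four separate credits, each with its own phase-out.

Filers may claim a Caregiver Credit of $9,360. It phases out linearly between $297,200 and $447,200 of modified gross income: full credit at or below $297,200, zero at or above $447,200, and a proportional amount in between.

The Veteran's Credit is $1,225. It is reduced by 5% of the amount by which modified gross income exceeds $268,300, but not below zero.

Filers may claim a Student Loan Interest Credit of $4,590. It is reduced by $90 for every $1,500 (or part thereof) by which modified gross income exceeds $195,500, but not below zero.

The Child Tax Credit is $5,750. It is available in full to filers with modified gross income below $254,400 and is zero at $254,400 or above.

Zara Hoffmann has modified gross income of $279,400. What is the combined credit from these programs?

$10,030

Caregiver Credit: $279,400 is at or below the $297,200 threshold, so the full $9,360 applies.
Veteran's Credit: 5% of the $11,100 excess over $268,300 is $555; credit = $1,225 − $555 = $670.
Student Loan Interest Credit: income exceeds $195,500 by $83,900 → 56 increments × $90 = $5,040 ≥ base, so the credit is $0.
Child Tax Credit: $279,400 meets or exceeds the $254,400 cutoff, so the credit is $0.
Total: $9,360 + $670 + $0 + $0 = $10,030.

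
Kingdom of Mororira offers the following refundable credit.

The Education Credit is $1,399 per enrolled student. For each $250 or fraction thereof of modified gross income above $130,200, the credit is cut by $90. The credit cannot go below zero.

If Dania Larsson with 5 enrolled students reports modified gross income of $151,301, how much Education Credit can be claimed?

Education Credit: base = 5 × $1,399 = $6,995. income exceeds $130,200 by $21,101 → 85 increments × $90 = $7,650 ≥ base, so the credit is $0.

$0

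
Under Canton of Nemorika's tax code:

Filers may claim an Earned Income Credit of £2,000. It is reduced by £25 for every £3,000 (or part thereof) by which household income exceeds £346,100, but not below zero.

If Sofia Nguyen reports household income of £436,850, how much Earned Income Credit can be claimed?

Earned Income Credit: income exceeds £346,100 by £90,750, which is 31 full-or-partial £3,000 increments; reduction = 31 × £25 = £775, leaving £1,225.

£1,225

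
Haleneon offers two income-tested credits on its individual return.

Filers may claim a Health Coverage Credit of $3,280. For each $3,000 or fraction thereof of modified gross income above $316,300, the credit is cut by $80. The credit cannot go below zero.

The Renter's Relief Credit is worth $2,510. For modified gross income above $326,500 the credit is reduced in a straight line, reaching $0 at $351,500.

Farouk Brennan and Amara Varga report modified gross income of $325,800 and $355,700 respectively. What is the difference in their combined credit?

Farouk ($325,800): Health Coverage Credit: income exceeds $316,300 by $9,500, which is 4 full-or-partial $3,000 increments; reduction = 4 × $80 = $320, leaving $2,960. Renter's Relief Credit: $325,800 is at or below the $326,500 threshold, so the full $2,510 applies. total $2,960 + $2,510 = $5,470
Amara ($355,700): Health Coverage Credit: income exceeds $316,300 by $39,400, which is 14 full-or-partial $3,000 increments; reduction = 14 × $80 = $1,120, leaving $2,160. Renter's Relief Credit: $355,700 is at or above $351,500, so the credit is $0. total $2,160 + $0 = $2,160
Difference: |$5,470 − $2,160| = $3,310.

$3,310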